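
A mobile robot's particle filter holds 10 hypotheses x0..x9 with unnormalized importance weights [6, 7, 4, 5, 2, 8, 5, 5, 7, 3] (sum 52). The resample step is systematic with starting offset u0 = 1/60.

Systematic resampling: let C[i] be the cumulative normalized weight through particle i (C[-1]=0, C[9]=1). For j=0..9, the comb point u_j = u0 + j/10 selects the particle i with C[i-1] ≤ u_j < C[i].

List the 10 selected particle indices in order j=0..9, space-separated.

0 1 1 2 3 5 6 7 8 8

C = [3/26, 1/4, 17/52, 11/26, 6/13, 8/13, 37/52, 21/26, 49/52, 1]
j=0: u_0=1/60 ∈ [0, 3/26) → index 0
j=1: u_1=7/60 ∈ [3/26, 1/4) → index 1
j=2: u_2=13/60 ∈ [3/26, 1/4) → index 1
j=3: u_3=19/60 ∈ [1/4, 17/52) → index 2
j=4: u_4=5/12 ∈ [17/52, 11/26) → index 3
j=5: u_5=31/60 ∈ [6/13, 8/13) → index 5
j=6: u_6=37/60 ∈ [8/13, 37/52) → index 6
j=7: u_7=43/60 ∈ [37/52, 21/26) → index 7
j=8: u_8=49/60 ∈ [21/26, 49/52) → index 8
j=9: u_9=11/12 ∈ [21/26, 49/52) → index 8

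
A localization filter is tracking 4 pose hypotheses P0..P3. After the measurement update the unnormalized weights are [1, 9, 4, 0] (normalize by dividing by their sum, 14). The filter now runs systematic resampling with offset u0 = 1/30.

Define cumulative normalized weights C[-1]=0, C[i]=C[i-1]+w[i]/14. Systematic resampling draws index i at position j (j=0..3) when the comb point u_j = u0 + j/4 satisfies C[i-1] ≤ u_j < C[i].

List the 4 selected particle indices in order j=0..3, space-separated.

0 1 1 2

C = [1/14, 5/7, 1, 1]
j=0: u_0=1/30 ∈ [0, 1/14) → index 0
j=1: u_1=17/60 ∈ [1/14, 5/7) → index 1
j=2: u_2=8/15 ∈ [1/14, 5/7) → index 1
j=3: u_3=47/60 ∈ [5/7, 1) → index 2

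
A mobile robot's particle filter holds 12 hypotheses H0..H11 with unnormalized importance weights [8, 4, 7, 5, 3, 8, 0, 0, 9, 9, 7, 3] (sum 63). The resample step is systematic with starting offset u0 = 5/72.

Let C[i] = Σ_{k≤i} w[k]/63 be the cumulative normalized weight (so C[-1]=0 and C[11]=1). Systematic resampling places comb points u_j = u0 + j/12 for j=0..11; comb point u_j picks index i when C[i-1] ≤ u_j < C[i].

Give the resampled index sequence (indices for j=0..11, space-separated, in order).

0 1 2 3 4 5 8 8 9 9 10 11

C = [8/63, 4/21, 19/63, 8/21, 3/7, 5/9, 5/9, 5/9, 44/63, 53/63, 20/21, 1]
j=0: u_0=5/72 ∈ [0, 8/63) → index 0
j=1: u_1=11/72 ∈ [8/63, 4/21) → index 1
j=2: u_2=17/72 ∈ [4/21, 19/63) → index 2
j=3: u_3=23/72 ∈ [19/63, 8/21) → index 3
j=4: u_4=29/72 ∈ [8/21, 3/7) → index 4
j=5: u_5=35/72 ∈ [3/7, 5/9) → index 5
j=6: u_6=41/72 ∈ [5/9, 44/63) → index 8
j=7: u_7=47/72 ∈ [5/9, 44/63) → index 8
j=8: u_8=53/72 ∈ [44/63, 53/63) → index 9
j=9: u_9=59/72 ∈ [44/63, 53/63) → index 9
j=10: u_10=65/72 ∈ [53/63, 20/21) → index 10
j=11: u_11=71/72 ∈ [20/21, 1) → index 11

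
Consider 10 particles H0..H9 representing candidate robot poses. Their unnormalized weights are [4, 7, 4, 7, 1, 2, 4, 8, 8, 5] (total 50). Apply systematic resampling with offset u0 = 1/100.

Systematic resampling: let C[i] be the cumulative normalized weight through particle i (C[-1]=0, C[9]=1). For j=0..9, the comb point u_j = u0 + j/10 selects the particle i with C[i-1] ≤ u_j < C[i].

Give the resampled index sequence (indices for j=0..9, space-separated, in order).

0 1 1 3 3 6 7 7 8 9

C = [2/25, 11/50, 3/10, 11/25, 23/50, 1/2, 29/50, 37/50, 9/10, 1]
j=0: u_0=1/100 ∈ [0, 2/25) → index 0
j=1: u_1=11/100 ∈ [2/25, 11/50) → index 1
j=2: u_2=21/100 ∈ [2/25, 11/50) → index 1
j=3: u_3=31/100 ∈ [3/10, 11/25) → index 3
j=4: u_4=41/100 ∈ [3/10, 11/25) → index 3
j=5: u_5=51/100 ∈ [1/2, 29/50) → index 6
j=6: u_6=61/100 ∈ [29/50, 37/50) → index 7
j=7: u_7=71/100 ∈ [29/50, 37/50) → index 7
j=8: u_8=81/100 ∈ [37/50, 9/10) → index 8
j=9: u_9=91/100 ∈ [9/10, 1) → index 9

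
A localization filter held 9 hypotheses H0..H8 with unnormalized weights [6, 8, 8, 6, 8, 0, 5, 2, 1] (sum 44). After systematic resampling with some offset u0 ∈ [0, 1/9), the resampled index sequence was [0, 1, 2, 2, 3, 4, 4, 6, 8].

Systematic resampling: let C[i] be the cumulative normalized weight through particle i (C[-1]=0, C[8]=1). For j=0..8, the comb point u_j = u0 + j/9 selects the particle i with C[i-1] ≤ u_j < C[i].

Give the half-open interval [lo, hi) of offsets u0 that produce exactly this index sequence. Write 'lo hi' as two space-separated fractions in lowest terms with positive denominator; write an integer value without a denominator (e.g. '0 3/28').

C = [3/22, 7/22, 1/2, 7/11, 9/11, 9/11, 41/44, 43/44, 1]
j=0 picked index 0: u0 ∈ [0, 3/22)
j=1 picked index 1: u0 ∈ [5/198, 41/198)
j=2 picked index 2: u0 ∈ [19/198, 5/18)
j=3 picked index 2: u0 ∈ [-1/66, 1/6)
j=4 picked index 3: u0 ∈ [1/18, 19/99)
j=5 picked index 4: u0 ∈ [8/99, 26/99)
j=6 picked index 4: u0 ∈ [-1/33, 5/33)
j=7 picked index 6: u0 ∈ [4/99, 61/396)
j=8 picked index 8: u0 ∈ [35/396, 1/9)
intersection: [19/198, 1/9)

19/198 1/9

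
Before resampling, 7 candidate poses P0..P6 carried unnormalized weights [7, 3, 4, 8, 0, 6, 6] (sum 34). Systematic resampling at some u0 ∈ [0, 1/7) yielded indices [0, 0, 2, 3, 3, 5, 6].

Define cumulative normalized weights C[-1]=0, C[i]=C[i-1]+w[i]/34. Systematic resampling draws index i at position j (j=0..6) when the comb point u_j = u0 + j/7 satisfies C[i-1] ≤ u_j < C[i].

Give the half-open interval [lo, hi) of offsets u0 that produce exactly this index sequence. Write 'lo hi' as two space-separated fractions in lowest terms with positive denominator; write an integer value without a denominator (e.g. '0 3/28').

C = [7/34, 5/17, 7/17, 11/17, 11/17, 14/17, 1]
j=0 picked index 0: u0 ∈ [0, 7/34)
j=1 picked index 0: u0 ∈ [-1/7, 15/238)
j=2 picked index 2: u0 ∈ [1/119, 15/119)
j=3 picked index 3: u0 ∈ [-2/119, 26/119)
j=4 picked index 3: u0 ∈ [-19/119, 9/119)
j=5 picked index 5: u0 ∈ [-8/119, 13/119)
j=6 picked index 6: u0 ∈ [-4/119, 1/7)
intersection: [1/119, 15/238)

1/119 15/238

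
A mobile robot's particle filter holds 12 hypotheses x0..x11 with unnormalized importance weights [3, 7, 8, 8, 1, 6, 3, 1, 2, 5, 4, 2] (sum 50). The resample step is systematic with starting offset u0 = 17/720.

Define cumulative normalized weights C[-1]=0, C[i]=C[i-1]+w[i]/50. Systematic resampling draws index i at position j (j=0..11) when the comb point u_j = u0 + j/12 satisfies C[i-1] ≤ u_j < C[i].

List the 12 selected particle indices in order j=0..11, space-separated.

C = [3/50, 1/5, 9/25, 13/25, 27/50, 33/50, 18/25, 37/50, 39/50, 22/25, 24/25, 1]
j=0: u_0=17/720 ∈ [0, 3/50) → index 0
j=1: u_1=77/720 ∈ [3/50, 1/5) → index 1
j=2: u_2=137/720 ∈ [3/50, 1/5) → index 1
j=3: u_3=197/720 ∈ [1/5, 9/25) → index 2
j=4: u_4=257/720 ∈ [1/5, 9/25) → index 2
j=5: u_5=317/720 ∈ [9/25, 13/25) → index 3
j=6: u_6=377/720 ∈ [13/25, 27/50) → index 4
j=7: u_7=437/720 ∈ [27/50, 33/50) → index 5
j=8: u_8=497/720 ∈ [33/50, 18/25) → index 6
j=9: u_9=557/720 ∈ [37/50, 39/50) → index 8
j=10: u_10=617/720 ∈ [39/50, 22/25) → index 9
j=11: u_11=677/720 ∈ [22/25, 24/25) → index 10

0 1 1 2 2 3 4 5 6 8 9 10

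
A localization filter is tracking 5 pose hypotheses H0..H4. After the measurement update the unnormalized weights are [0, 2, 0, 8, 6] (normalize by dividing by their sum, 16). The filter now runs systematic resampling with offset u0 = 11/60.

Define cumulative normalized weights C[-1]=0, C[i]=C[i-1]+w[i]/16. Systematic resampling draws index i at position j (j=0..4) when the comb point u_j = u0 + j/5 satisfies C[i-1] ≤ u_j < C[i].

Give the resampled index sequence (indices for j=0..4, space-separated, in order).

C = [0, 1/8, 1/8, 5/8, 1]
j=0: u_0=11/60 ∈ [1/8, 5/8) → index 3
j=1: u_1=23/60 ∈ [1/8, 5/8) → index 3
j=2: u_2=7/12 ∈ [1/8, 5/8) → index 3
j=3: u_3=47/60 ∈ [5/8, 1) → index 4
j=4: u_4=59/60 ∈ [5/8, 1) → index 4

3 3 3 4 4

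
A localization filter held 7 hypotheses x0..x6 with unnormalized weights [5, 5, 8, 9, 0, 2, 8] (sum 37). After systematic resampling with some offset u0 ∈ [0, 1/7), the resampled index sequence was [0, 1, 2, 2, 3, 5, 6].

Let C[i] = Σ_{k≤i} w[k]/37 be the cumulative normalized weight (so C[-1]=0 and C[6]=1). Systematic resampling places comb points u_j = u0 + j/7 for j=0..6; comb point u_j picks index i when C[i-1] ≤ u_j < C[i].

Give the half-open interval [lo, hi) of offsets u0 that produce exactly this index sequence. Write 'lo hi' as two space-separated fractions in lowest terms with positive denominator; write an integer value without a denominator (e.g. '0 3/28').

4/259 15/259

C = [5/37, 10/37, 18/37, 27/37, 27/37, 29/37, 1]
j=0 picked index 0: u0 ∈ [0, 5/37)
j=1 picked index 1: u0 ∈ [-2/259, 33/259)
j=2 picked index 2: u0 ∈ [-4/259, 52/259)
j=3 picked index 2: u0 ∈ [-41/259, 15/259)
j=4 picked index 3: u0 ∈ [-22/259, 41/259)
j=5 picked index 5: u0 ∈ [4/259, 18/259)
j=6 picked index 6: u0 ∈ [-19/259, 1/7)
intersection: [4/259, 15/259)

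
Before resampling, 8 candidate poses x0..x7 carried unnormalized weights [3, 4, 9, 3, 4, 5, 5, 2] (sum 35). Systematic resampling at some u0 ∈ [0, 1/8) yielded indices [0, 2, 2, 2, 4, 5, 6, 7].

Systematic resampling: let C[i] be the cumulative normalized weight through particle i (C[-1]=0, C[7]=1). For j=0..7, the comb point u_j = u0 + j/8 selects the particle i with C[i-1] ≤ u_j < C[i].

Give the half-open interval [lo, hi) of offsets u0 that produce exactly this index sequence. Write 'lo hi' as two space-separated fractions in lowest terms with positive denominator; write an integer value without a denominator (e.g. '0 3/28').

3/40 23/280

C = [3/35, 1/5, 16/35, 19/35, 23/35, 4/5, 33/35, 1]
j=0 picked index 0: u0 ∈ [0, 3/35)
j=1 picked index 2: u0 ∈ [3/40, 93/280)
j=2 picked index 2: u0 ∈ [-1/20, 29/140)
j=3 picked index 2: u0 ∈ [-7/40, 23/280)
j=4 picked index 4: u0 ∈ [3/70, 11/70)
j=5 picked index 5: u0 ∈ [9/280, 7/40)
j=6 picked index 6: u0 ∈ [1/20, 27/140)
j=7 picked index 7: u0 ∈ [19/280, 1/8)
intersection: [3/40, 23/280)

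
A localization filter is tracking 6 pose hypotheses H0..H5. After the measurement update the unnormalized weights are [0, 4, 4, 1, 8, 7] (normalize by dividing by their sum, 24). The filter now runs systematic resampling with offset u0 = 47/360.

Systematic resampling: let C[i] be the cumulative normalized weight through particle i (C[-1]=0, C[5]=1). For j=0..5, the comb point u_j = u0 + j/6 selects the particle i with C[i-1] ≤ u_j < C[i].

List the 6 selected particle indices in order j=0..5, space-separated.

C = [0, 1/6, 1/3, 3/8, 17/24, 1]
j=0: u_0=47/360 ∈ [0, 1/6) → index 1
j=1: u_1=107/360 ∈ [1/6, 1/3) → index 2
j=2: u_2=167/360 ∈ [3/8, 17/24) → index 4
j=3: u_3=227/360 ∈ [3/8, 17/24) → index 4
j=4: u_4=287/360 ∈ [17/24, 1) → index 5
j=5: u_5=347/360 ∈ [17/24, 1) → index 5

1 2 4 4 5 5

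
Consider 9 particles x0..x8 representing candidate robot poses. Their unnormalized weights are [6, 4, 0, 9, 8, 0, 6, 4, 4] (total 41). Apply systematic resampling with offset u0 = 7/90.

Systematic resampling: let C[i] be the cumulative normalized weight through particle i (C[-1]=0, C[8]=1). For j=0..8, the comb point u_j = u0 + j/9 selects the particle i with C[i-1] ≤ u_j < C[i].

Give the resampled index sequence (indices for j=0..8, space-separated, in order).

0 1 3 3 4 4 6 7 8

C = [6/41, 10/41, 10/41, 19/41, 27/41, 27/41, 33/41, 37/41, 1]
j=0: u_0=7/90 ∈ [0, 6/41) → index 0
j=1: u_1=17/90 ∈ [6/41, 10/41) → index 1
j=2: u_2=3/10 ∈ [10/41, 19/41) → index 3
j=3: u_3=37/90 ∈ [10/41, 19/41) → index 3
j=4: u_4=47/90 ∈ [19/41, 27/41) → index 4
j=5: u_5=19/30 ∈ [19/41, 27/41) → index 4
j=6: u_6=67/90 ∈ [27/41, 33/41) → index 6
j=7: u_7=77/90 ∈ [33/41, 37/41) → index 7
j=8: u_8=29/30 ∈ [37/41, 1) → index 8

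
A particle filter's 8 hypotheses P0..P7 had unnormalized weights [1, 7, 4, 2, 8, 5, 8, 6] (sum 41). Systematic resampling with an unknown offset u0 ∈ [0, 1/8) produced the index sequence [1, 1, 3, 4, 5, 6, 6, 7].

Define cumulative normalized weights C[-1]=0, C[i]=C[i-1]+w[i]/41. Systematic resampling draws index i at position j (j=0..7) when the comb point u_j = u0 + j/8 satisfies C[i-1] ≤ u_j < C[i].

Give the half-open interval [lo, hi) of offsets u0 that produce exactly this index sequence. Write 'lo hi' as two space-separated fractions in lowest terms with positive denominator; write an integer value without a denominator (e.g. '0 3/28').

C = [1/41, 8/41, 12/41, 14/41, 22/41, 27/41, 35/41, 1]
j=0 picked index 1: u0 ∈ [1/41, 8/41)
j=1 picked index 1: u0 ∈ [-33/328, 23/328)
j=2 picked index 3: u0 ∈ [7/164, 15/164)
j=3 picked index 4: u0 ∈ [-11/328, 53/328)
j=4 picked index 5: u0 ∈ [3/82, 13/82)
j=5 picked index 6: u0 ∈ [11/328, 75/328)
j=6 picked index 6: u0 ∈ [-15/164, 17/164)
j=7 picked index 7: u0 ∈ [-7/328, 1/8)
intersection: [7/164, 23/328)

7/164 23/328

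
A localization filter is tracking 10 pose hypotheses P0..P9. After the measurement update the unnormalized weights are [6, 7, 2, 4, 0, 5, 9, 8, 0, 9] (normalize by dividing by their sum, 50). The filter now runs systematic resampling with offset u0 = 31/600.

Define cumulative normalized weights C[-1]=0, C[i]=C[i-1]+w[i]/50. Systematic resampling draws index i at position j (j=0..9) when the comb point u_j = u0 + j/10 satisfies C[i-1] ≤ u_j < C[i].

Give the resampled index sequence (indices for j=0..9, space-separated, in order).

0 1 1 3 5 6 6 7 9 9

C = [3/25, 13/50, 3/10, 19/50, 19/50, 12/25, 33/50, 41/50, 41/50, 1]
j=0: u_0=31/600 ∈ [0, 3/25) → index 0
j=1: u_1=91/600 ∈ [3/25, 13/50) → index 1
j=2: u_2=151/600 ∈ [3/25, 13/50) → index 1
j=3: u_3=211/600 ∈ [3/10, 19/50) → index 3
j=4: u_4=271/600 ∈ [19/50, 12/25) → index 5
j=5: u_5=331/600 ∈ [12/25, 33/50) → index 6
j=6: u_6=391/600 ∈ [12/25, 33/50) → index 6
j=7: u_7=451/600 ∈ [33/50, 41/50) → index 7
j=8: u_8=511/600 ∈ [41/50, 1) → index 9
j=9: u_9=571/600 ∈ [41/50, 1) → index 9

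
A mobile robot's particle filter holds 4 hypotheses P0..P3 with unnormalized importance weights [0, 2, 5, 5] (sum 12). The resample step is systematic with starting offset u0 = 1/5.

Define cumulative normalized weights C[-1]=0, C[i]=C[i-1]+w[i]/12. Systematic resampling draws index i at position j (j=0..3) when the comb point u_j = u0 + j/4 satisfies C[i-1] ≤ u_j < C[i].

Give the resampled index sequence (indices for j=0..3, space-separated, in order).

2 2 3 3

C = [0, 1/6, 7/12, 1]
j=0: u_0=1/5 ∈ [1/6, 7/12) → index 2
j=1: u_1=9/20 ∈ [1/6, 7/12) → index 2
j=2: u_2=7/10 ∈ [7/12, 1) → index 3
j=3: u_3=19/20 ∈ [7/12, 1) → index 3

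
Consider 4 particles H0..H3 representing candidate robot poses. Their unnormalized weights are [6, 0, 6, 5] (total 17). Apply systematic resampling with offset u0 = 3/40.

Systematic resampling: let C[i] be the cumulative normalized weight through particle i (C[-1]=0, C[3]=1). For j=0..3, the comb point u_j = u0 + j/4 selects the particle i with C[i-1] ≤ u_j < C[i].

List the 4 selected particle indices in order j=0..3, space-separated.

0 0 2 3

C = [6/17, 6/17, 12/17, 1]
j=0: u_0=3/40 ∈ [0, 6/17) → index 0
j=1: u_1=13/40 ∈ [0, 6/17) → index 0
j=2: u_2=23/40 ∈ [6/17, 12/17) → index 2
j=3: u_3=33/40 ∈ [12/17, 1) → index 3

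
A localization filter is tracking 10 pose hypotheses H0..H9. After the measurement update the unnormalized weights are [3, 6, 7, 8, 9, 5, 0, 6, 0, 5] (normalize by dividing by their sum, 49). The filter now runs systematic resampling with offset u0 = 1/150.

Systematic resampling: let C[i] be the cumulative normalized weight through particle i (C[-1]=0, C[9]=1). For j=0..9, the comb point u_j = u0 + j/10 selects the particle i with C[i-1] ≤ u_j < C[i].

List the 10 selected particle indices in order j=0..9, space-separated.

C = [3/49, 9/49, 16/49, 24/49, 33/49, 38/49, 38/49, 44/49, 44/49, 1]
j=0: u_0=1/150 ∈ [0, 3/49) → index 0
j=1: u_1=8/75 ∈ [3/49, 9/49) → index 1
j=2: u_2=31/150 ∈ [9/49, 16/49) → index 2
j=3: u_3=23/75 ∈ [9/49, 16/49) → index 2
j=4: u_4=61/150 ∈ [16/49, 24/49) → index 3
j=5: u_5=38/75 ∈ [24/49, 33/49) → index 4
j=6: u_6=91/150 ∈ [24/49, 33/49) → index 4
j=7: u_7=53/75 ∈ [33/49, 38/49) → index 5
j=8: u_8=121/150 ∈ [38/49, 44/49) → index 7
j=9: u_9=68/75 ∈ [44/49, 1) → index 9

0 1 2 2 3 4 4 5 7 9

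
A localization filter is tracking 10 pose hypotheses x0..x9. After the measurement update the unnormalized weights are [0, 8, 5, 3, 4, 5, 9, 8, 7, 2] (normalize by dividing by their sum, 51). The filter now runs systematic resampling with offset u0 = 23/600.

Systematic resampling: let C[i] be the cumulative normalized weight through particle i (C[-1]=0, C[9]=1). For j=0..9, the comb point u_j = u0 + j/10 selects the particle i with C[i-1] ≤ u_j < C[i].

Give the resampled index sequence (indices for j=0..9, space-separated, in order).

C = [0, 8/51, 13/51, 16/51, 20/51, 25/51, 2/3, 14/17, 49/51, 1]
j=0: u_0=23/600 ∈ [0, 8/51) → index 1
j=1: u_1=83/600 ∈ [0, 8/51) → index 1
j=2: u_2=143/600 ∈ [8/51, 13/51) → index 2
j=3: u_3=203/600 ∈ [16/51, 20/51) → index 4
j=4: u_4=263/600 ∈ [20/51, 25/51) → index 5
j=5: u_5=323/600 ∈ [25/51, 2/3) → index 6
j=6: u_6=383/600 ∈ [25/51, 2/3) → index 6
j=7: u_7=443/600 ∈ [2/3, 14/17) → index 7
j=8: u_8=503/600 ∈ [14/17, 49/51) → index 8
j=9: u_9=563/600 ∈ [14/17, 49/51) → index 8

1 1 2 4 5 6 6 7 8 8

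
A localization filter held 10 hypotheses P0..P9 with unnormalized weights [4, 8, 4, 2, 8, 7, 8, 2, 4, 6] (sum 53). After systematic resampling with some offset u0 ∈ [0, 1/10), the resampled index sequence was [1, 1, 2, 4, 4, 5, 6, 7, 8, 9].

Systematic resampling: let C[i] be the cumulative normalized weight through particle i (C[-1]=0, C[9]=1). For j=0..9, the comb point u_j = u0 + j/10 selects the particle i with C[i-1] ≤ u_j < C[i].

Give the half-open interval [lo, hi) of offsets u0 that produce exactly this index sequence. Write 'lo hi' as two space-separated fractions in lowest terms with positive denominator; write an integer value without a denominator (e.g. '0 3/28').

C = [4/53, 12/53, 16/53, 18/53, 26/53, 33/53, 41/53, 43/53, 47/53, 1]
j=0 picked index 1: u0 ∈ [4/53, 12/53)
j=1 picked index 1: u0 ∈ [-13/530, 67/530)
j=2 picked index 2: u0 ∈ [7/265, 27/265)
j=3 picked index 4: u0 ∈ [21/530, 101/530)
j=4 picked index 4: u0 ∈ [-16/265, 24/265)
j=5 picked index 5: u0 ∈ [-1/106, 13/106)
j=6 picked index 6: u0 ∈ [6/265, 46/265)
j=7 picked index 7: u0 ∈ [39/530, 59/530)
j=8 picked index 8: u0 ∈ [3/265, 23/265)
j=9 picked index 9: u0 ∈ [-7/530, 1/10)
intersection: [4/53, 23/265)

4/53 23/265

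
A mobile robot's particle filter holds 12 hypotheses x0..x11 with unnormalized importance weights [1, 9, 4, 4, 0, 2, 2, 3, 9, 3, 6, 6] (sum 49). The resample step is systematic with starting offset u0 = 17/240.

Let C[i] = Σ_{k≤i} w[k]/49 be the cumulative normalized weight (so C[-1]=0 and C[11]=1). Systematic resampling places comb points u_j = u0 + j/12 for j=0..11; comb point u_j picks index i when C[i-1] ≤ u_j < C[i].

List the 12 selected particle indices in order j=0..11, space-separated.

C = [1/49, 10/49, 2/7, 18/49, 18/49, 20/49, 22/49, 25/49, 34/49, 37/49, 43/49, 1]
j=0: u_0=17/240 ∈ [1/49, 10/49) → index 1
j=1: u_1=37/240 ∈ [1/49, 10/49) → index 1
j=2: u_2=19/80 ∈ [10/49, 2/7) → index 2
j=3: u_3=77/240 ∈ [2/7, 18/49) → index 3
j=4: u_4=97/240 ∈ [18/49, 20/49) → index 5
j=5: u_5=39/80 ∈ [22/49, 25/49) → index 7
j=6: u_6=137/240 ∈ [25/49, 34/49) → index 8
j=7: u_7=157/240 ∈ [25/49, 34/49) → index 8
j=8: u_8=59/80 ∈ [34/49, 37/49) → index 9
j=9: u_9=197/240 ∈ [37/49, 43/49) → index 10
j=10: u_10=217/240 ∈ [43/49, 1) → index 11
j=11: u_11=79/80 ∈ [43/49, 1) → index 11

1 1 2 3 5 7 8 8 9 10 11 11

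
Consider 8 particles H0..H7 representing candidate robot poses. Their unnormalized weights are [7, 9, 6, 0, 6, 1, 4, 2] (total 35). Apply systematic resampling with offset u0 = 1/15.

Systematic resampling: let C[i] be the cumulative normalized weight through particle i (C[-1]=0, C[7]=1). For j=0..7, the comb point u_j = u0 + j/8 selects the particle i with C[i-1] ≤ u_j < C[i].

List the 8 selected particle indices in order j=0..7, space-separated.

C = [1/5, 16/35, 22/35, 22/35, 4/5, 29/35, 33/35, 1]
j=0: u_0=1/15 ∈ [0, 1/5) → index 0
j=1: u_1=23/120 ∈ [0, 1/5) → index 0
j=2: u_2=19/60 ∈ [1/5, 16/35) → index 1
j=3: u_3=53/120 ∈ [1/5, 16/35) → index 1
j=4: u_4=17/30 ∈ [16/35, 22/35) → index 2
j=5: u_5=83/120 ∈ [22/35, 4/5) → index 4
j=6: u_6=49/60 ∈ [4/5, 29/35) → index 5
j=7: u_7=113/120 ∈ [29/35, 33/35) → index 6

0 0 1 1 2 4 5 6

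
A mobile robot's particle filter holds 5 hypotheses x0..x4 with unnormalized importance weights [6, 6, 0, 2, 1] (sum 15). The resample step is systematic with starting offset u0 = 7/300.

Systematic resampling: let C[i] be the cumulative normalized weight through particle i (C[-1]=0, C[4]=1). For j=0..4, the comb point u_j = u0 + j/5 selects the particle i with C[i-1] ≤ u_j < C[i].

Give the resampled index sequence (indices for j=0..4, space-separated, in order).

0 0 1 1 3

C = [2/5, 4/5, 4/5, 14/15, 1]
j=0: u_0=7/300 ∈ [0, 2/5) → index 0
j=1: u_1=67/300 ∈ [0, 2/5) → index 0
j=2: u_2=127/300 ∈ [2/5, 4/5) → index 1
j=3: u_3=187/300 ∈ [2/5, 4/5) → index 1
j=4: u_4=247/300 ∈ [4/5, 14/15) → index 3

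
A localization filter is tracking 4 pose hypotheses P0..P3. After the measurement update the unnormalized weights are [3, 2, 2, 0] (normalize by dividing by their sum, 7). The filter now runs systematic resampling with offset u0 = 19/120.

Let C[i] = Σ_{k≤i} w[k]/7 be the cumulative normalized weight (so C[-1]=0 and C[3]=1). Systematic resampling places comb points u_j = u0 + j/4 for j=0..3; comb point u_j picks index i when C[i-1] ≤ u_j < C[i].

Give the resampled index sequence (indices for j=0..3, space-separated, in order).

0 0 1 2

C = [3/7, 5/7, 1, 1]
j=0: u_0=19/120 ∈ [0, 3/7) → index 0
j=1: u_1=49/120 ∈ [0, 3/7) → index 0
j=2: u_2=79/120 ∈ [3/7, 5/7) → index 1
j=3: u_3=109/120 ∈ [5/7, 1) → index 2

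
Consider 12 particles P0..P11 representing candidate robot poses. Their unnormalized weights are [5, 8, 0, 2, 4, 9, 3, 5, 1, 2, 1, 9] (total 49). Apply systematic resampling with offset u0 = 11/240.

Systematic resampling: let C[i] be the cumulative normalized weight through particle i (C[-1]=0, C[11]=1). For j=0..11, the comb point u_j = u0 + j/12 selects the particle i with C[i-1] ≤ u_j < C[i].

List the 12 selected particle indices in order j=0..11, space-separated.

0 1 1 3 4 5 5 6 7 9 11 11

C = [5/49, 13/49, 13/49, 15/49, 19/49, 4/7, 31/49, 36/49, 37/49, 39/49, 40/49, 1]
j=0: u_0=11/240 ∈ [0, 5/49) → index 0
j=1: u_1=31/240 ∈ [5/49, 13/49) → index 1
j=2: u_2=17/80 ∈ [5/49, 13/49) → index 1
j=3: u_3=71/240 ∈ [13/49, 15/49) → index 3
j=4: u_4=91/240 ∈ [15/49, 19/49) → index 4
j=5: u_5=37/80 ∈ [19/49, 4/7) → index 5
j=6: u_6=131/240 ∈ [19/49, 4/7) → index 5
j=7: u_7=151/240 ∈ [4/7, 31/49) → index 6
j=8: u_8=57/80 ∈ [31/49, 36/49) → index 7
j=9: u_9=191/240 ∈ [37/49, 39/49) → index 9
j=10: u_10=211/240 ∈ [40/49, 1) → index 11
j=11: u_11=77/80 ∈ [40/49, 1) → index 11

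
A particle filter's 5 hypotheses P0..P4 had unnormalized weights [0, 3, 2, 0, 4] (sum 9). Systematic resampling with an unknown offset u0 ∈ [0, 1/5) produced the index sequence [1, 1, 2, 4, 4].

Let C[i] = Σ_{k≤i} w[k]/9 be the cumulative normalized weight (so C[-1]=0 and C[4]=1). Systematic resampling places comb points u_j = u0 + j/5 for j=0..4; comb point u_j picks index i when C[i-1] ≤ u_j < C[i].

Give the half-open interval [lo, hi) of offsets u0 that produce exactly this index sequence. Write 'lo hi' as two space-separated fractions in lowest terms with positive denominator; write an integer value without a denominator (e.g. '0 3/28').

C = [0, 1/3, 5/9, 5/9, 1]
j=0 picked index 1: u0 ∈ [0, 1/3)
j=1 picked index 1: u0 ∈ [-1/5, 2/15)
j=2 picked index 2: u0 ∈ [-1/15, 7/45)
j=3 picked index 4: u0 ∈ [-2/45, 2/5)
j=4 picked index 4: u0 ∈ [-11/45, 1/5)
intersection: [0, 2/15)

0 2/15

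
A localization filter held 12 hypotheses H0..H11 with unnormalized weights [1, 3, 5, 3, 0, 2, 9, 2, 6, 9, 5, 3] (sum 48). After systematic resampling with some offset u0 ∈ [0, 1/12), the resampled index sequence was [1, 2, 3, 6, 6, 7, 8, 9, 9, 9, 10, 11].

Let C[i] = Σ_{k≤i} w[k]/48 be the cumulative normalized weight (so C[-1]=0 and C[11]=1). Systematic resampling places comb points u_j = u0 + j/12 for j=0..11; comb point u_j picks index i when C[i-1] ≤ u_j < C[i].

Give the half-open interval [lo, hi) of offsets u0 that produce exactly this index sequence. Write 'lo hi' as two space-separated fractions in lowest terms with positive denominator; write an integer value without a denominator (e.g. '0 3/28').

C = [1/48, 1/12, 3/16, 1/4, 1/4, 7/24, 23/48, 25/48, 31/48, 5/6, 15/16, 1]
j=0 picked index 1: u0 ∈ [1/48, 1/12)
j=1 picked index 2: u0 ∈ [0, 5/48)
j=2 picked index 3: u0 ∈ [1/48, 1/12)
j=3 picked index 6: u0 ∈ [1/24, 11/48)
j=4 picked index 6: u0 ∈ [-1/24, 7/48)
j=5 picked index 7: u0 ∈ [1/16, 5/48)
j=6 picked index 8: u0 ∈ [1/48, 7/48)
j=7 picked index 9: u0 ∈ [1/16, 1/4)
j=8 picked index 9: u0 ∈ [-1/48, 1/6)
j=9 picked index 9: u0 ∈ [-5/48, 1/12)
j=10 picked index 10: u0 ∈ [0, 5/48)
j=11 picked index 11: u0 ∈ [1/48, 1/12)
intersection: [1/16, 1/12)

1/16 1/12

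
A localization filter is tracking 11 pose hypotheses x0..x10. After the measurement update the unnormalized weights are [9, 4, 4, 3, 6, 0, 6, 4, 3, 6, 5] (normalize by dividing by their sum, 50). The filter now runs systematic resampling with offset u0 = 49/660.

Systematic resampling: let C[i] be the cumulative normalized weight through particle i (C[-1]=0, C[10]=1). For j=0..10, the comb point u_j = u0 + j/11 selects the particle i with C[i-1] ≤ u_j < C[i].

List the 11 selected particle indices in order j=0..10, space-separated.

C = [9/50, 13/50, 17/50, 2/5, 13/25, 13/25, 16/25, 18/25, 39/50, 9/10, 1]
j=0: u_0=49/660 ∈ [0, 9/50) → index 0
j=1: u_1=109/660 ∈ [0, 9/50) → index 0
j=2: u_2=169/660 ∈ [9/50, 13/50) → index 1
j=3: u_3=229/660 ∈ [17/50, 2/5) → index 3
j=4: u_4=289/660 ∈ [2/5, 13/25) → index 4
j=5: u_5=349/660 ∈ [13/25, 16/25) → index 6
j=6: u_6=409/660 ∈ [13/25, 16/25) → index 6
j=7: u_7=469/660 ∈ [16/25, 18/25) → index 7
j=8: u_8=529/660 ∈ [39/50, 9/10) → index 9
j=9: u_9=589/660 ∈ [39/50, 9/10) → index 9
j=10: u_10=59/60 ∈ [9/10, 1) → index 10

0 0 1 3 4 6 6 7 9 9 10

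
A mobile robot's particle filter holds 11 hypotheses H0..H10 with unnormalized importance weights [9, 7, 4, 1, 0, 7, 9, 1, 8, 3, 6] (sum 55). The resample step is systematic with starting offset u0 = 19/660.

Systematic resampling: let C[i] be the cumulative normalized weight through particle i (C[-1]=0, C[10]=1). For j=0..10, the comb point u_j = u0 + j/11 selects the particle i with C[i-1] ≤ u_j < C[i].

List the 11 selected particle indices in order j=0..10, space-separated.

C = [9/55, 16/55, 4/11, 21/55, 21/55, 28/55, 37/55, 38/55, 46/55, 49/55, 1]
j=0: u_0=19/660 ∈ [0, 9/55) → index 0
j=1: u_1=79/660 ∈ [0, 9/55) → index 0
j=2: u_2=139/660 ∈ [9/55, 16/55) → index 1
j=3: u_3=199/660 ∈ [16/55, 4/11) → index 2
j=4: u_4=259/660 ∈ [21/55, 28/55) → index 5
j=5: u_5=29/60 ∈ [21/55, 28/55) → index 5
j=6: u_6=379/660 ∈ [28/55, 37/55) → index 6
j=7: u_7=439/660 ∈ [28/55, 37/55) → index 6
j=8: u_8=499/660 ∈ [38/55, 46/55) → index 8
j=9: u_9=559/660 ∈ [46/55, 49/55) → index 9
j=10: u_10=619/660 ∈ [49/55, 1) → index 10

0 0 1 2 5 5 6 6 8 9 10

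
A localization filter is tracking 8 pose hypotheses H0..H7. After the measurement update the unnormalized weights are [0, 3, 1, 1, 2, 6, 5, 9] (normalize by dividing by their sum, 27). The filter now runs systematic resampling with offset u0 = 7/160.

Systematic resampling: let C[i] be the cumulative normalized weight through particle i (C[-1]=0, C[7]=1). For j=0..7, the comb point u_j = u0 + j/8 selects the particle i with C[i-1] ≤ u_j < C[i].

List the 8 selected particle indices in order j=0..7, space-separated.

1 3 5 5 6 7 7 7

C = [0, 1/9, 4/27, 5/27, 7/27, 13/27, 2/3, 1]
j=0: u_0=7/160 ∈ [0, 1/9) → index 1
j=1: u_1=27/160 ∈ [4/27, 5/27) → index 3
j=2: u_2=47/160 ∈ [7/27, 13/27) → index 5
j=3: u_3=67/160 ∈ [7/27, 13/27) → index 5
j=4: u_4=87/160 ∈ [13/27, 2/3) → index 6
j=5: u_5=107/160 ∈ [2/3, 1) → index 7
j=6: u_6=127/160 ∈ [2/3, 1) → index 7
j=7: u_7=147/160 ∈ [2/3, 1) → index 7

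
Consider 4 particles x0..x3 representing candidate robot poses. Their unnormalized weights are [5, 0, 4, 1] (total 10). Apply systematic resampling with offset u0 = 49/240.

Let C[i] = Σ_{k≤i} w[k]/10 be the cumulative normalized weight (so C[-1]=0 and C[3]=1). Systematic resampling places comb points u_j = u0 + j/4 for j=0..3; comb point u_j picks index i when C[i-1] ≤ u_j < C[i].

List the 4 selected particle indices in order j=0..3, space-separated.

0 0 2 3

C = [1/2, 1/2, 9/10, 1]
j=0: u_0=49/240 ∈ [0, 1/2) → index 0
j=1: u_1=109/240 ∈ [0, 1/2) → index 0
j=2: u_2=169/240 ∈ [1/2, 9/10) → index 2
j=3: u_3=229/240 ∈ [9/10, 1) → index 3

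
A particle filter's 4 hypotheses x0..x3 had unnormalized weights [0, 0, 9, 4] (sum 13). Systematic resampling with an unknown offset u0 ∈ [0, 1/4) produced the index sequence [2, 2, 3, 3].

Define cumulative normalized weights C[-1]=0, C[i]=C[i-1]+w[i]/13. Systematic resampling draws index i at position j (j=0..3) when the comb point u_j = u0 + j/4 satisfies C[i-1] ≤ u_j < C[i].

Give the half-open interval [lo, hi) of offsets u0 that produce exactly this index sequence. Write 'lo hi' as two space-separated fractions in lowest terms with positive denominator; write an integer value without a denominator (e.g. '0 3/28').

C = [0, 0, 9/13, 1]
j=0 picked index 2: u0 ∈ [0, 9/13)
j=1 picked index 2: u0 ∈ [-1/4, 23/52)
j=2 picked index 3: u0 ∈ [5/26, 1/2)
j=3 picked index 3: u0 ∈ [-3/52, 1/4)
intersection: [5/26, 1/4)

5/26 1/4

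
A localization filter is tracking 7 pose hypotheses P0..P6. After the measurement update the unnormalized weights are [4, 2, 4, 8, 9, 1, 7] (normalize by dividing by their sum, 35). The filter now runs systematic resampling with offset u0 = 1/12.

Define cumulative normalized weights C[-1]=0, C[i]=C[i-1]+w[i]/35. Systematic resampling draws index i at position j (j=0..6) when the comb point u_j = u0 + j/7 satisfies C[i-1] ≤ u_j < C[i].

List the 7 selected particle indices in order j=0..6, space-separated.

0 2 3 3 4 5 6

C = [4/35, 6/35, 2/7, 18/35, 27/35, 4/5, 1]
j=0: u_0=1/12 ∈ [0, 4/35) → index 0
j=1: u_1=19/84 ∈ [6/35, 2/7) → index 2
j=2: u_2=31/84 ∈ [2/7, 18/35) → index 3
j=3: u_3=43/84 ∈ [2/7, 18/35) → index 3
j=4: u_4=55/84 ∈ [18/35, 27/35) → index 4
j=5: u_5=67/84 ∈ [27/35, 4/5) → index 5
j=6: u_6=79/84 ∈ [4/5, 1) → index 6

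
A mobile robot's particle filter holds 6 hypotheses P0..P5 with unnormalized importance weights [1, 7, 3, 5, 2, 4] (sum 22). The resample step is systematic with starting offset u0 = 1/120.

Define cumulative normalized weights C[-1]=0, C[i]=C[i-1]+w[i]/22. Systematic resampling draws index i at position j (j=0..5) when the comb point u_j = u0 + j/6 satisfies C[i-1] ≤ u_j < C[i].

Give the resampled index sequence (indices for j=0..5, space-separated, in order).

0 1 1 3 3 5

C = [1/22, 4/11, 1/2, 8/11, 9/11, 1]
j=0: u_0=1/120 ∈ [0, 1/22) → index 0
j=1: u_1=7/40 ∈ [1/22, 4/11) → index 1
j=2: u_2=41/120 ∈ [1/22, 4/11) → index 1
j=3: u_3=61/120 ∈ [1/2, 8/11) → index 3
j=4: u_4=27/40 ∈ [1/2, 8/11) → index 3
j=5: u_5=101/120 ∈ [9/11, 1) → index 5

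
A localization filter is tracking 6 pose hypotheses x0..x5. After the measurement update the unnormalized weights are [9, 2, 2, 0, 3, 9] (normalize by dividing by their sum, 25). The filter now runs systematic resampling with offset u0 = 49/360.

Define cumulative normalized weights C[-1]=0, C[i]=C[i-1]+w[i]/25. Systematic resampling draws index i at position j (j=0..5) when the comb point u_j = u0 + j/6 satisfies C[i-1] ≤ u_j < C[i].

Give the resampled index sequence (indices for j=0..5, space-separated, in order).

C = [9/25, 11/25, 13/25, 13/25, 16/25, 1]
j=0: u_0=49/360 ∈ [0, 9/25) → index 0
j=1: u_1=109/360 ∈ [0, 9/25) → index 0
j=2: u_2=169/360 ∈ [11/25, 13/25) → index 2
j=3: u_3=229/360 ∈ [13/25, 16/25) → index 4
j=4: u_4=289/360 ∈ [16/25, 1) → index 5
j=5: u_5=349/360 ∈ [16/25, 1) → index 5

0 0 2 4 5 5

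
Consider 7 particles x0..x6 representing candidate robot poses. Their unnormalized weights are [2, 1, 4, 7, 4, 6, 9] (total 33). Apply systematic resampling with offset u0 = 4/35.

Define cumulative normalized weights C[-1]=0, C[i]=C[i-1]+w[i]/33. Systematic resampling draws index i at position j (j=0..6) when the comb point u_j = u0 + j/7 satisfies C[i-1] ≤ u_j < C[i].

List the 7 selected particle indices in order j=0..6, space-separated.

C = [2/33, 1/11, 7/33, 14/33, 6/11, 8/11, 1]
j=0: u_0=4/35 ∈ [1/11, 7/33) → index 2
j=1: u_1=9/35 ∈ [7/33, 14/33) → index 3
j=2: u_2=2/5 ∈ [7/33, 14/33) → index 3
j=3: u_3=19/35 ∈ [14/33, 6/11) → index 4
j=4: u_4=24/35 ∈ [6/11, 8/11) → index 5
j=5: u_5=29/35 ∈ [8/11, 1) → index 6
j=6: u_6=34/35 ∈ [8/11, 1) → index 6

2 3 3 4 5 6 6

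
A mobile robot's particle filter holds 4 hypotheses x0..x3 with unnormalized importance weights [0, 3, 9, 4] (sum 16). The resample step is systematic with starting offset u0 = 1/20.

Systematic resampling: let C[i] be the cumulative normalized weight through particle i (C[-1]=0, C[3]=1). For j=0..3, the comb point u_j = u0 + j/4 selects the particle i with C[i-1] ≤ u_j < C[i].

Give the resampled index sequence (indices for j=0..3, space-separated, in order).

C = [0, 3/16, 3/4, 1]
j=0: u_0=1/20 ∈ [0, 3/16) → index 1
j=1: u_1=3/10 ∈ [3/16, 3/4) → index 2
j=2: u_2=11/20 ∈ [3/16, 3/4) → index 2
j=3: u_3=4/5 ∈ [3/4, 1) → index 3

1 2 2 3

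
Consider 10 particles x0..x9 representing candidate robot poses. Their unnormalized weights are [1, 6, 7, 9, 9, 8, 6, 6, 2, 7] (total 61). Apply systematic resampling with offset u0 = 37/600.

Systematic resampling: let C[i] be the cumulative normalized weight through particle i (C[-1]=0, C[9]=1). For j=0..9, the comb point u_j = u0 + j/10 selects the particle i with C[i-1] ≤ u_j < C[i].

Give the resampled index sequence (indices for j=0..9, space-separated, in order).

C = [1/61, 7/61, 14/61, 23/61, 32/61, 40/61, 46/61, 52/61, 54/61, 1]
j=0: u_0=37/600 ∈ [1/61, 7/61) → index 1
j=1: u_1=97/600 ∈ [7/61, 14/61) → index 2
j=2: u_2=157/600 ∈ [14/61, 23/61) → index 3
j=3: u_3=217/600 ∈ [14/61, 23/61) → index 3
j=4: u_4=277/600 ∈ [23/61, 32/61) → index 4
j=5: u_5=337/600 ∈ [32/61, 40/61) → index 5
j=6: u_6=397/600 ∈ [40/61, 46/61) → index 6
j=7: u_7=457/600 ∈ [46/61, 52/61) → index 7
j=8: u_8=517/600 ∈ [52/61, 54/61) → index 8
j=9: u_9=577/600 ∈ [54/61, 1) → index 9

1 2 3 3 4 5 6 7 8 9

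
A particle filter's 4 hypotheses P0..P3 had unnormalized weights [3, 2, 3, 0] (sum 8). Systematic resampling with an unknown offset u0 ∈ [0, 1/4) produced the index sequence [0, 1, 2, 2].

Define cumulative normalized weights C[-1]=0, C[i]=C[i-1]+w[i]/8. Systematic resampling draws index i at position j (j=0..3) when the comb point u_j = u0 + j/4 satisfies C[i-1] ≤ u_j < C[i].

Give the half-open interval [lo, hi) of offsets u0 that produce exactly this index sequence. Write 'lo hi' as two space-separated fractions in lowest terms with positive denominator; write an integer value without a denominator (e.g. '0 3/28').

1/8 1/4

C = [3/8, 5/8, 1, 1]
j=0 picked index 0: u0 ∈ [0, 3/8)
j=1 picked index 1: u0 ∈ [1/8, 3/8)
j=2 picked index 2: u0 ∈ [1/8, 1/2)
j=3 picked index 2: u0 ∈ [-1/8, 1/4)
intersection: [1/8, 1/4)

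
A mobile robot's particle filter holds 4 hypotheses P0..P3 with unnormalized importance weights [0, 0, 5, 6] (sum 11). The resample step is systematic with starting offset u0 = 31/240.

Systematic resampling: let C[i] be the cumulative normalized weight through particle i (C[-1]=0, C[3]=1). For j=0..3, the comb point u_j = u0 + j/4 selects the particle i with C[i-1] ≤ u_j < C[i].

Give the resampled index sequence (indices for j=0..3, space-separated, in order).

C = [0, 0, 5/11, 1]
j=0: u_0=31/240 ∈ [0, 5/11) → index 2
j=1: u_1=91/240 ∈ [0, 5/11) → index 2
j=2: u_2=151/240 ∈ [5/11, 1) → index 3
j=3: u_3=211/240 ∈ [5/11, 1) → index 3

2 2 3 3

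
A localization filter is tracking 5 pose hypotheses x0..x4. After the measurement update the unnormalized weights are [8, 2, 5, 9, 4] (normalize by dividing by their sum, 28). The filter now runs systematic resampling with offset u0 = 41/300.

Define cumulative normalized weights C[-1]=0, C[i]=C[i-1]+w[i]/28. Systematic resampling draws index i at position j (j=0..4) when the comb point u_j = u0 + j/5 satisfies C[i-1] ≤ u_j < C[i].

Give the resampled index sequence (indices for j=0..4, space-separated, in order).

0 1 3 3 4

C = [2/7, 5/14, 15/28, 6/7, 1]
j=0: u_0=41/300 ∈ [0, 2/7) → index 0
j=1: u_1=101/300 ∈ [2/7, 5/14) → index 1
j=2: u_2=161/300 ∈ [15/28, 6/7) → index 3
j=3: u_3=221/300 ∈ [15/28, 6/7) → index 3
j=4: u_4=281/300 ∈ [6/7, 1) → index 4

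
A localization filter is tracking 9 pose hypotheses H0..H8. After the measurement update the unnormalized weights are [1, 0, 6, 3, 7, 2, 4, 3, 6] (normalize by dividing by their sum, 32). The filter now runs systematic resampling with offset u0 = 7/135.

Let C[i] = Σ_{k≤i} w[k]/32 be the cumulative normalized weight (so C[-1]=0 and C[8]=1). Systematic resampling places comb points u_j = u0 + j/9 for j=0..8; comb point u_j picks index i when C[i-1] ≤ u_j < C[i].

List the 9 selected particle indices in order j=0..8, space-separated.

C = [1/32, 1/32, 7/32, 5/16, 17/32, 19/32, 23/32, 13/16, 1]
j=0: u_0=7/135 ∈ [1/32, 7/32) → index 2
j=1: u_1=22/135 ∈ [1/32, 7/32) → index 2
j=2: u_2=37/135 ∈ [7/32, 5/16) → index 3
j=3: u_3=52/135 ∈ [5/16, 17/32) → index 4
j=4: u_4=67/135 ∈ [5/16, 17/32) → index 4
j=5: u_5=82/135 ∈ [19/32, 23/32) → index 6
j=6: u_6=97/135 ∈ [19/32, 23/32) → index 6
j=7: u_7=112/135 ∈ [13/16, 1) → index 8
j=8: u_8=127/135 ∈ [13/16, 1) → index 8

2 2 3 4 4 6 6 8 8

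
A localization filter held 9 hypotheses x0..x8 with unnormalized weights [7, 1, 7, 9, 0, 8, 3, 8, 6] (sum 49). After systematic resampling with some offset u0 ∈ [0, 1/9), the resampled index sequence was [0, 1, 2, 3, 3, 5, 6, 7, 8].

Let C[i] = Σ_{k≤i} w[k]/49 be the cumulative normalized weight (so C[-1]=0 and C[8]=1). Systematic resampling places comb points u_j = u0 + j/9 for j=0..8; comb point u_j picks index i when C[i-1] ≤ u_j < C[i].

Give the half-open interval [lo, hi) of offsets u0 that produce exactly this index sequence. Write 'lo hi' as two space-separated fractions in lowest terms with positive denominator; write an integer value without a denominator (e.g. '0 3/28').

2/63 20/441

C = [1/7, 8/49, 15/49, 24/49, 24/49, 32/49, 5/7, 43/49, 1]
j=0 picked index 0: u0 ∈ [0, 1/7)
j=1 picked index 1: u0 ∈ [2/63, 23/441)
j=2 picked index 2: u0 ∈ [-26/441, 37/441)
j=3 picked index 3: u0 ∈ [-4/147, 23/147)
j=4 picked index 3: u0 ∈ [-61/441, 20/441)
j=5 picked index 5: u0 ∈ [-29/441, 43/441)
j=6 picked index 6: u0 ∈ [-2/147, 1/21)
j=7 picked index 7: u0 ∈ [-4/63, 44/441)
j=8 picked index 8: u0 ∈ [-5/441, 1/9)
intersection: [2/63, 20/441)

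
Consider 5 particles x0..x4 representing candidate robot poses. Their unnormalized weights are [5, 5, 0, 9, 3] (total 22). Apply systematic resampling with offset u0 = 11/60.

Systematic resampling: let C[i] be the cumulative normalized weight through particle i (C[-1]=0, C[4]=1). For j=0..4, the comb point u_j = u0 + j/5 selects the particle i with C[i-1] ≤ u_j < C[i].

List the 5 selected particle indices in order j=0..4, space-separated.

C = [5/22, 5/11, 5/11, 19/22, 1]
j=0: u_0=11/60 ∈ [0, 5/22) → index 0
j=1: u_1=23/60 ∈ [5/22, 5/11) → index 1
j=2: u_2=7/12 ∈ [5/11, 19/22) → index 3
j=3: u_3=47/60 ∈ [5/11, 19/22) → index 3
j=4: u_4=59/60 ∈ [19/22, 1) → index 4

0 1 3 3 4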